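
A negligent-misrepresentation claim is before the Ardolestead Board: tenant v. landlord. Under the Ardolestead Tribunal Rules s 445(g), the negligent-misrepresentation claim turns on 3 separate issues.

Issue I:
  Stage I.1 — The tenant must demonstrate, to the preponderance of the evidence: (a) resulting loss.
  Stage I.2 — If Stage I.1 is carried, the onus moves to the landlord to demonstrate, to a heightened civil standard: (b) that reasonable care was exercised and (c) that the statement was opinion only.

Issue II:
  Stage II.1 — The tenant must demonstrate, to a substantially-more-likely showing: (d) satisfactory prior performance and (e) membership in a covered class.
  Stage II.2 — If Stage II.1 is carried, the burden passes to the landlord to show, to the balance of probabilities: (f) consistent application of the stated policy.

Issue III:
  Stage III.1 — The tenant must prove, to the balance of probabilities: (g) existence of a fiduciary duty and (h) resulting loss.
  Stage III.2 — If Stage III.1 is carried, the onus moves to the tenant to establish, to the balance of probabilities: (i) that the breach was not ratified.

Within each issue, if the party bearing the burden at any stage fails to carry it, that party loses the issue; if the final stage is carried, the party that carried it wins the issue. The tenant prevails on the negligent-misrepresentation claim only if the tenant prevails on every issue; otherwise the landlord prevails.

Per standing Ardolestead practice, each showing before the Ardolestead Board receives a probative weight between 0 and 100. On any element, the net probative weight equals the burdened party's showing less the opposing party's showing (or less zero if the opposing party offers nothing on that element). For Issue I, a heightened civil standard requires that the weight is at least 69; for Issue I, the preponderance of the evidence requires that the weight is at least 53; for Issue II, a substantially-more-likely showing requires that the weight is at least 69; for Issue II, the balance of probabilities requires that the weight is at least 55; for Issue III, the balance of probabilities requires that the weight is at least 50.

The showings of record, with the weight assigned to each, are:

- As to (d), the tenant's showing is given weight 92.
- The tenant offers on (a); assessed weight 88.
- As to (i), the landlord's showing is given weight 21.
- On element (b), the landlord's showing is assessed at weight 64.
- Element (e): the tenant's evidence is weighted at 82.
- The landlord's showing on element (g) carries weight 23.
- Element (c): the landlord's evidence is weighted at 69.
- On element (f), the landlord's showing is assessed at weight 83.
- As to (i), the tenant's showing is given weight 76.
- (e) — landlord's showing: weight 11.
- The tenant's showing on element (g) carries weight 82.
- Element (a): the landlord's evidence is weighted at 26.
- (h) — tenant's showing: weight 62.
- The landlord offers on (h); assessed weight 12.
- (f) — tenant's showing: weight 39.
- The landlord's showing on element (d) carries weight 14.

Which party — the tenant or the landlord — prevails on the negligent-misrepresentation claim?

tenant

— Issue I —
At Stage I.1 the tenant must meet the preponderance of the evidence (weight is at least 53): on (a) the weight is 88 less the opposing 26 gives net 62, which does reach 53, so (a) meets the standard.
  All elements met. The burden passes to the landlord.
At Stage I.2 the landlord must meet a heightened civil standard (weight is at least 69): on (b) the weight is 64, which does not reach 69, so (b) does not meet the standard; on (c) the weight is 69, which does reach 69, so (c) meets the standard.
  Stage I.2 not carried; the landlord fails its burden.
So the tenant prevails on this issue.
— Issue II —
Stage II.1 (tenant, a substantially-more-likely showing, weight is at least 69): (d) net 92−14=78 ≥ 69 — meets; (e) net 82−11=71 ≥ 69 — meets.
  The tenant carries Stage II.1; the landlord now bears the burden.
Stage II.2 (landlord, the balance of probabilities, weight is at least 55): (f) net 83−39=44 < 55 — fails.
  Not every element is met, so the landlord fails to carry Stage II.2.
The analysis ends at Stage II.2; the tenant prevails on this issue.
— Issue III —
At Stage III.1 the tenant must meet the balance of probabilities (weight is at least 50): on (g) the weight is 82 less the opposing 23 gives net 59, which does reach 50, so (g) meets the standard; on (h) the weight is 62 less the opposing 12 gives net 50, ≥ 50, so (h) meets the standard.
  All elements met. The tenant retains the burden for Stage III.2.
At Stage III.2 the tenant must meet the balance of probabilities (weight is at least 50): on (i) the weight is 76 less the opposing 21 gives net 55, ≥ 50, so (i) meets the standard.
  Stage III.2 carried; the final stage is satisfied.
With every stage satisfied, the tenant prevails on this issue.
Per-issue: Issue I → tenant; Issue II → tenant; Issue III → tenant. The tenant must prevail on every issue; overall, the tenant prevails.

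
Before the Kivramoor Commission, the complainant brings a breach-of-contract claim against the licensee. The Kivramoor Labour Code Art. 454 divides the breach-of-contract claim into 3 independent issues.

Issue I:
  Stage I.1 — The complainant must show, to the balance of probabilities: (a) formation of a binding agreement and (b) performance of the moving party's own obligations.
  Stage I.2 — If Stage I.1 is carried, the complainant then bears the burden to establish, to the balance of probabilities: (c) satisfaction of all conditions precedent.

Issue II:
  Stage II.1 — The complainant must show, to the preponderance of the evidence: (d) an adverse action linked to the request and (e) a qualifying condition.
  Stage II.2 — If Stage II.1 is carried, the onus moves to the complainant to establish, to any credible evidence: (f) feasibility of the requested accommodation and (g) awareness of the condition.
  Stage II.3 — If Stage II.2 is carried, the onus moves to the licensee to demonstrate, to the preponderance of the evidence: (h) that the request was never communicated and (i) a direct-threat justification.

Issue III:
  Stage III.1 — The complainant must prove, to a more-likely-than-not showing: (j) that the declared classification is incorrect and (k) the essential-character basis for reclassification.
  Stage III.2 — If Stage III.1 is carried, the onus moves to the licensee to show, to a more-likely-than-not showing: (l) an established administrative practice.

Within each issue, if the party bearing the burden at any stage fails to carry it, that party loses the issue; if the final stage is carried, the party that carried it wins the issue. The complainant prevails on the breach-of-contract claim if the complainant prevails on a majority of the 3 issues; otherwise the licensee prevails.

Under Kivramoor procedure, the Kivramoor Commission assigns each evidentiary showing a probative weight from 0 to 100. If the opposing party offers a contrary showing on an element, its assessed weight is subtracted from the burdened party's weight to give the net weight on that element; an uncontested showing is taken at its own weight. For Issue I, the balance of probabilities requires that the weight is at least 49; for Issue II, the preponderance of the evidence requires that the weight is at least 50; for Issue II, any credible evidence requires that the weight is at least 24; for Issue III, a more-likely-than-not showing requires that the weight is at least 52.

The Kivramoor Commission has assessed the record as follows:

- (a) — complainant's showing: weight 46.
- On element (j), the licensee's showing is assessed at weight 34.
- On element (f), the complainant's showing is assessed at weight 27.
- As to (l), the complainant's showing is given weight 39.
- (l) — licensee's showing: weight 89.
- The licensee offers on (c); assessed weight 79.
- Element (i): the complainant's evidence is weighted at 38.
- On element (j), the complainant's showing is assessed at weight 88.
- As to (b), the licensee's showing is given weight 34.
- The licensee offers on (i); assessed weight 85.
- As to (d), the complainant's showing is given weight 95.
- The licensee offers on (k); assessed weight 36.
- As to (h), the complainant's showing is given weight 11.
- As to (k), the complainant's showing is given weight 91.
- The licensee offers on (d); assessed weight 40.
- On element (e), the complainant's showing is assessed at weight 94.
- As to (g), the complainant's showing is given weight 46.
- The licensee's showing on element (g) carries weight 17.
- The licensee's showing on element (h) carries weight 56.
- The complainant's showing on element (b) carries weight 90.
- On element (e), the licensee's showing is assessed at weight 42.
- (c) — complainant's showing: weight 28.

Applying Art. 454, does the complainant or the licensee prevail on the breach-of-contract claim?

— Issue I —
At Stage I.1 the complainant must meet the balance of probabilities (weight is at least 49): on (a) the weight is 46, < 49, so (a) does not meet the standard; on (b) the weight is 90 less the opposing 34 gives net 56, which does reach 49, so (b) meets the standard.
  Not every element is met, so the complainant fails to carry Stage I.1.
The analysis ends at Stage I.1; the licensee prevails on this issue.
— Issue II —
Stage II.1 — burden on complainant; standard: the preponderance of the evidence (weight is at least 50).
    (d): 95 − 40 = 55 ≥ 50 [met]
    (e): 94 − 42 = 52 ≥ 50 [met]
  All elements met. The complainant retains the burden for Stage II.2.
Stage II.2 — burden on complainant; standard: any credible evidence (weight is at least 24).
    (f): 27 ≥ 24 [met]
    (g): 46 − 17 = 29 ≥ 24 [met]
  Stage II.2 carried; the burden shifts to the licensee.
Stage II.3 — burden on licensee; standard: the preponderance of the evidence (weight is at least 50).
    (h): 56 − 11 = 45 < 50 [not met]
    (i): 85 − 38 = 47 < 50 [not met]
  Stage II.3 not carried; the licensee fails its burden.
The analysis ends at Stage II.3; the complainant prevails on this issue.
— Issue III —
Stage III.1 — burden on complainant; standard: a more-likely-than-not showing (weight is at least 52).
    (j): 88 − 34 = 54 ≥ 52 [met]
    (k): 91 − 36 = 55 ≥ 52 [met]
  The complainant carries Stage III.1; the licensee now bears the burden.
Stage III.2 — burden on licensee; standard: a more-likely-than-not showing (weight is at least 52).
    (l): 89 − 39 = 50 < 52 [not met]
  Not every element is met, so the licensee fails to carry Stage III.2.
So the complainant prevails on this issue.
Per-issue: Issue I → licensee; Issue II → complainant; Issue III → complainant. The complainant must prevail on a majority of issues; overall, the complainant prevails.

complainant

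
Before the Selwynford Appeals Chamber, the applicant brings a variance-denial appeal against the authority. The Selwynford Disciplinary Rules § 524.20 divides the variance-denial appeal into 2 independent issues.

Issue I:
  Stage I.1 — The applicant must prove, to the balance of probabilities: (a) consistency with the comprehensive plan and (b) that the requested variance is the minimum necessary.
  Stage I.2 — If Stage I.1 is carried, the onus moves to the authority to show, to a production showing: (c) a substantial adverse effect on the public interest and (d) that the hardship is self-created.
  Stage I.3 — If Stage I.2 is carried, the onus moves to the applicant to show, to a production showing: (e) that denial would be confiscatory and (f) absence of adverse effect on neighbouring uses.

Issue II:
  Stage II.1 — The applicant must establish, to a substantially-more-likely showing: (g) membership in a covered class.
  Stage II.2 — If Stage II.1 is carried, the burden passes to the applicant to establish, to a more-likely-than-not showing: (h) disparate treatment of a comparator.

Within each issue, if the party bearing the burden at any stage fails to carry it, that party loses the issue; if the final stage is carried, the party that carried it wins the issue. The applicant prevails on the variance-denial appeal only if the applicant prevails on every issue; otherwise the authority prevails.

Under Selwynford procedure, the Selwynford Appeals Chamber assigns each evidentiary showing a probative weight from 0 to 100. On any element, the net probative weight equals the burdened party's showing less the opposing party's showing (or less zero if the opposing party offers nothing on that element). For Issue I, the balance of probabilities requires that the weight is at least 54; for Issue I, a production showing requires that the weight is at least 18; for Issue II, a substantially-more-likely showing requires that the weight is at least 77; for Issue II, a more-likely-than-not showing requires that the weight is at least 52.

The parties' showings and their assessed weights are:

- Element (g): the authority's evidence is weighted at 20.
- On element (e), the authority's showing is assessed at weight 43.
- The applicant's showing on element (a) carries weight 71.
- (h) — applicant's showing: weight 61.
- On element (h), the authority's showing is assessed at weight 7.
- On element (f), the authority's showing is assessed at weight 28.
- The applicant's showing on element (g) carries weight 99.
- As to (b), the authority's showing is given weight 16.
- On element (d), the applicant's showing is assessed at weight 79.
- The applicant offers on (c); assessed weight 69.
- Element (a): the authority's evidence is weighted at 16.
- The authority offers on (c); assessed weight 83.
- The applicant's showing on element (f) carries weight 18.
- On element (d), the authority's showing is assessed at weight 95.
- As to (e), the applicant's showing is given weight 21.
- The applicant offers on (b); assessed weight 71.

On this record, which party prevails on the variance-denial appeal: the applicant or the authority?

— Issue I —
At Stage I.1 the applicant must meet the balance of probabilities (weight is at least 54): on (a) the weight is 71 less the opposing 16 gives net 55, which does reach 54, so (a) meets the standard; on (b) the weight is 71 less the opposing 16 gives net 55, ≥ 54, so (b) meets the standard.
  All elements met. The burden passes to the authority.
At Stage I.2 the authority must meet a production showing (weight is at least 18): on (c) the weight is 83 less the opposing 69 gives net 14, which does not reach 18, so (c) does not meet the standard; on (d) the weight is 95 less the opposing 79 gives net 16, which does not reach 18, so (d) does not meet the standard.
  The authority does not carry Stage I.2.
So the applicant prevails on this issue.
— Issue II —
Stage II.1 (applicant, a substantially-more-likely showing, weight is at least 77): (g) net 99−20=79 ≥ 77 — meets.
  Stage II.1 is satisfied; the applicant continues to bear the burden.
Stage II.2 (applicant, a more-likely-than-not showing, weight is at least 52): (h) net 61−7=54 ≥ 52 — meets.
  Stage II.2 carried; the final stage is satisfied.
All stages carried — the applicant prevails on this issue.
Per-issue: Issue I → applicant; Issue II → applicant. The applicant must prevail on every issue; overall, the applicant prevails.

applicant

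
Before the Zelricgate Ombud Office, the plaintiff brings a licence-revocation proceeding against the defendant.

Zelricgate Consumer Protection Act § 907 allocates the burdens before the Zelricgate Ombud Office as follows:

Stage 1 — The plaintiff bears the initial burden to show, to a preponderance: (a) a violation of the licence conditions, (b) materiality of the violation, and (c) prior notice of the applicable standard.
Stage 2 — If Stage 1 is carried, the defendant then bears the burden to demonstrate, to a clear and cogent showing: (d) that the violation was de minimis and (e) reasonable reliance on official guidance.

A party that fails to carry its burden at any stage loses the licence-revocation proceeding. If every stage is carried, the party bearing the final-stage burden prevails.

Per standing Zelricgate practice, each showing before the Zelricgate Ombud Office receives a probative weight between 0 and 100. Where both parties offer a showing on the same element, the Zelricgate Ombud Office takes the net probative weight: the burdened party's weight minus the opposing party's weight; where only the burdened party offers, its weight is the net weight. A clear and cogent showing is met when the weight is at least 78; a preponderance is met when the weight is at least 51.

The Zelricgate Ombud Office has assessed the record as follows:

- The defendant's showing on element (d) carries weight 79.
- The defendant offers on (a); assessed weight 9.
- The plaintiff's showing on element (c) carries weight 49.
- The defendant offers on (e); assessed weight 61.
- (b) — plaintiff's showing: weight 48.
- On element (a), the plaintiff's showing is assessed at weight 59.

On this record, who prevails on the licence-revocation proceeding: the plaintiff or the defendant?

defendant

Stage 1 (plaintiff, a preponderance, weight is at least 51): (a) net 59−9=50 < 51 — fails; (b) 48 < 51 — fails; (c) 49 < 51 — fails.
  The plaintiff does not carry Stage 1.
So the defendant prevails.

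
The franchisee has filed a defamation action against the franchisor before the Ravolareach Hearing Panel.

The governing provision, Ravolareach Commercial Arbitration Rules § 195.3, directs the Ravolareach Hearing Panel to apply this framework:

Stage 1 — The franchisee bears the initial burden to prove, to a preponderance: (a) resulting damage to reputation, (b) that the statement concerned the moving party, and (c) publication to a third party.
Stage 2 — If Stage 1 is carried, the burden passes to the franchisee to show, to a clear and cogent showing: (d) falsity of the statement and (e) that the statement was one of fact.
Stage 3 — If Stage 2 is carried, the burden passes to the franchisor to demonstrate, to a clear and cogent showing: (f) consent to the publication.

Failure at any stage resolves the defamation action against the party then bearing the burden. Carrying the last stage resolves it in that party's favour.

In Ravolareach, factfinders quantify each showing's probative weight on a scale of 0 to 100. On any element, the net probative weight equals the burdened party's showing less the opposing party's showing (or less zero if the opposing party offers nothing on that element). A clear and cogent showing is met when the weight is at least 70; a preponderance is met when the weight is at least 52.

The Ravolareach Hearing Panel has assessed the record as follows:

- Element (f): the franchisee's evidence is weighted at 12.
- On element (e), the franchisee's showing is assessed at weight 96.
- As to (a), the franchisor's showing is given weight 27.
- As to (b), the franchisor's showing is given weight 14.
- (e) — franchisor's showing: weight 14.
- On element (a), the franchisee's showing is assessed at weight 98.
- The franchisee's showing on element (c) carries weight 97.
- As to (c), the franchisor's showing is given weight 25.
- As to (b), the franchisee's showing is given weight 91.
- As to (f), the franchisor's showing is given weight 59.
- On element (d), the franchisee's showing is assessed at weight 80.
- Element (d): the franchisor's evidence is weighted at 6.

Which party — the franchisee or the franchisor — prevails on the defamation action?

Stage 1 — burden on franchisee; standard: a preponderance (weight is at least 52).
    (a): 98 − 27 = 71 ≥ 52 [met]
    (b): 91 − 14 = 77 ≥ 52 [met]
    (c): 97 − 25 = 72 ≥ 52 [met]
  All elements met. The franchisee retains the burden for Stage 2.
Stage 2 — burden on franchisee; standard: a clear and cogent showing (weight is at least 70).
    (d): 80 − 6 = 74 ≥ 70 [met]
    (e): 96 − 14 = 82 ≥ 70 [met]
  The franchisee carries Stage 2; the franchisor now bears the burden.
Stage 3 — burden on franchisor; standard: a clear and cogent showing (weight is at least 70).
    (f): 59 − 12 = 47 < 70 [not met]
  The franchisor does not carry Stage 3.
The analysis ends at Stage 3; the franchisee prevails.

franchisee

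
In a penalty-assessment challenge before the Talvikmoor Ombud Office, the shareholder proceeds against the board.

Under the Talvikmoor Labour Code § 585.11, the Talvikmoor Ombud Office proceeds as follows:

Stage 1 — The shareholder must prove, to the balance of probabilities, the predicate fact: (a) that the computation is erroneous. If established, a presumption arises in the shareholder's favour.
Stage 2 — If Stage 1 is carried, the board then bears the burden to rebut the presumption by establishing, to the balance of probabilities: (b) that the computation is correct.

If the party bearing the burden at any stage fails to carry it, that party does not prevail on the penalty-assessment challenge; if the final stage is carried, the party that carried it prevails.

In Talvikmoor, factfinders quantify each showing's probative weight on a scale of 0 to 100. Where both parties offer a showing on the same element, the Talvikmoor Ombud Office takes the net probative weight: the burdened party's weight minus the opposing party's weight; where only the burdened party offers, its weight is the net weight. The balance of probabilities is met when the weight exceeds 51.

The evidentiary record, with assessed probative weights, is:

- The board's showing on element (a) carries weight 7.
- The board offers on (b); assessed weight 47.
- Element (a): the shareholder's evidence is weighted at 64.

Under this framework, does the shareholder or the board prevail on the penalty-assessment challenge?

shareholder

Stage 1 — burden on shareholder; standard: the balance of probabilities (weight exceeds 51).
    (a): 64 − 7 = 57 > 51 [met]
  Stage 1 is satisfied; the onus moves to the board.
Stage 2 — burden on board; standard: the balance of probabilities (weight exceeds 51).
    (b): 47 ≤ 51 [not met]
  Not every element is met, so the board fails to carry Stage 2.
So the shareholder prevails.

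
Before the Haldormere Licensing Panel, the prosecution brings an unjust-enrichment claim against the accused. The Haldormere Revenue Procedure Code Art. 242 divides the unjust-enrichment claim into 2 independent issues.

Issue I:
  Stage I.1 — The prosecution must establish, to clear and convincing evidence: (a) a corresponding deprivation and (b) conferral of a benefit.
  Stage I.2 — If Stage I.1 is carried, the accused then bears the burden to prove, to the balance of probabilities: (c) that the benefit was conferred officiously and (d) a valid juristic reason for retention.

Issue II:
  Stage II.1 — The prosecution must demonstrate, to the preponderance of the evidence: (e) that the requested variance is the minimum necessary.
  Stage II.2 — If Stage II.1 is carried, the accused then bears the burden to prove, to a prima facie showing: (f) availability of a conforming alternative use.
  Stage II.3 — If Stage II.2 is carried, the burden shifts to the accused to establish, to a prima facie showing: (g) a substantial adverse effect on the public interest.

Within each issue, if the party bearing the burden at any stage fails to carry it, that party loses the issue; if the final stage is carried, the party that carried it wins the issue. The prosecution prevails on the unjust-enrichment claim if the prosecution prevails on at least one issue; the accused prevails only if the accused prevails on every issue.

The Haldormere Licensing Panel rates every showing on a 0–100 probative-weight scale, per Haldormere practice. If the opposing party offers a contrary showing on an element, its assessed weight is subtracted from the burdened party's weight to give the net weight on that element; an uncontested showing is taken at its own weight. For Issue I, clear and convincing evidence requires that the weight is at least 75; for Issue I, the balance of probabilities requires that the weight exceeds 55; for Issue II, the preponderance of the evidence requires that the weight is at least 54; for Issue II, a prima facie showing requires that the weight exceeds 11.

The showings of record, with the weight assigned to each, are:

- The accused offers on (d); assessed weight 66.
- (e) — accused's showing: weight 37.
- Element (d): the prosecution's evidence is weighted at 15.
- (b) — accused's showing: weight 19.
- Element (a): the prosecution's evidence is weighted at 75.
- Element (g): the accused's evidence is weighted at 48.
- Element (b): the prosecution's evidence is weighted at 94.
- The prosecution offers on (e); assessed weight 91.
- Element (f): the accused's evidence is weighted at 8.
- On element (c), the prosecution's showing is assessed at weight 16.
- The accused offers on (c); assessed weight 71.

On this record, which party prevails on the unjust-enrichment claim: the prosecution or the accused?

— Issue I —
At Stage I.1 the prosecution must meet clear and convincing evidence (weight is at least 75): on (a) the weight is 75, which does reach 75, so (a) meets the standard; on (b) the weight is 94 less the opposing 19 gives net 75, ≥ 75, so (b) meets the standard.
  All elements met. The burden passes to the accused.
At Stage I.2 the accused must meet the balance of probabilities (weight exceeds 55): on (c) the weight is 71 less the opposing 16 gives net 55, ≤ 55, so (c) does not meet the standard; on (d) the weight is 66 less the opposing 15 gives net 51, which does not exceed 55, so (d) does not meet the standard.
  Stage I.2 not carried; the accused fails its burden.
The analysis ends at Stage I.2; the prosecution prevails on this issue.
— Issue II —
Stage II.1 — burden on prosecution; standard: the preponderance of the evidence (weight is at least 54).
    (e): 91 − 37 = 54 ≥ 54 [met]
  Stage II.1 carried; the burden shifts to the accused.
Stage II.2 — burden on accused; standard: a prima facie showing (weight exceeds 11).
    (f): 8 ≤ 11 [not met]
  Stage II.2 not carried; the accused fails its burden.
So the prosecution prevails on this issue.
Per-issue: Issue I → prosecution; Issue II → prosecution. The prosecution must prevail on at least one issue; overall, the prosecution prevails.

prosecution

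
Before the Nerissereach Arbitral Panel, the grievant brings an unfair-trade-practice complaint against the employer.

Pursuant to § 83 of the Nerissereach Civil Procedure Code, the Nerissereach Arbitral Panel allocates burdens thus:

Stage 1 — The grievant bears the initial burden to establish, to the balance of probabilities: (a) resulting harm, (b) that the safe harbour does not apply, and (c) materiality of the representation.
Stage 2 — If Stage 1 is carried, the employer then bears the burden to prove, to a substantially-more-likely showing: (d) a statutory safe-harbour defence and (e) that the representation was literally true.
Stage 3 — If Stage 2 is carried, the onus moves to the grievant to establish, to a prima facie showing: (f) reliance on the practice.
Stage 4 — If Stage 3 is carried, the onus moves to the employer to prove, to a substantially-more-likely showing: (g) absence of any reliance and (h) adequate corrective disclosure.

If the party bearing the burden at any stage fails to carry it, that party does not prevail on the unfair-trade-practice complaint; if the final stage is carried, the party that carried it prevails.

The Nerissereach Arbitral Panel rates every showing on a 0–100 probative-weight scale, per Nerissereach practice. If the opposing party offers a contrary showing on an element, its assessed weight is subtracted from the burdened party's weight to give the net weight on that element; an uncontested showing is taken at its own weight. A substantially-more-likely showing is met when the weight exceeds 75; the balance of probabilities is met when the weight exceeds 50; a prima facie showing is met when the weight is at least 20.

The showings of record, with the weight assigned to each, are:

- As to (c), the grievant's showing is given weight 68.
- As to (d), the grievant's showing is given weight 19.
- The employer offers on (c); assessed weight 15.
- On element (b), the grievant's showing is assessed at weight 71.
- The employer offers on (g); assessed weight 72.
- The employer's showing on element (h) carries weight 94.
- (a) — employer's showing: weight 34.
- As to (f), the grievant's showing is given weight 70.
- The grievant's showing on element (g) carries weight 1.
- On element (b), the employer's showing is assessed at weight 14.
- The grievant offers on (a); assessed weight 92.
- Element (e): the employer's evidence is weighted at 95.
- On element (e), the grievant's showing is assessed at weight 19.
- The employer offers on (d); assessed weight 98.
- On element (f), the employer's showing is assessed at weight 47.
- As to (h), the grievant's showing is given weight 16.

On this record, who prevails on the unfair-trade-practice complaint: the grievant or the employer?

At Stage 1 the grievant must meet the balance of probabilities (weight exceeds 50): on (a) the weight is 92 less the opposing 34 gives net 58, > 50, so (a) meets the standard; on (b) the weight is 71 less the opposing 14 gives net 57, > 50, so (b) meets the standard; on (c) the weight is 68 less the opposing 15 gives net 53, which does exceed 50, so (c) meets the standard.
  The grievant carries Stage 1; the employer now bears the burden.
At Stage 2 the employer must meet a substantially-more-likely showing (weight exceeds 75): on (d) the weight is 98 less the opposing 19 gives net 79, > 75, so (d) meets the standard; on (e) the weight is 95 less the opposing 19 gives net 76, > 75, so (e) meets the standard.
  All elements met. The burden passes to the grievant.
At Stage 3 the grievant must meet a prima facie showing (weight is at least 20): on (f) the weight is 70 less the opposing 47 gives net 23, which does reach 20, so (f) meets the standard.
  All elements met. The burden passes to the employer.
At Stage 4 the employer must meet a substantially-more-likely showing (weight exceeds 75): on (g) the weight is 72 less the opposing 1 gives net 71, ≤ 75, so (g) does not meet the standard; on (h) the weight is 94 less the opposing 16 gives net 78, which does exceed 75, so (h) meets the standard.
  Not every element is met, so the employer fails to carry Stage 4.
The grievant prevails.

grievant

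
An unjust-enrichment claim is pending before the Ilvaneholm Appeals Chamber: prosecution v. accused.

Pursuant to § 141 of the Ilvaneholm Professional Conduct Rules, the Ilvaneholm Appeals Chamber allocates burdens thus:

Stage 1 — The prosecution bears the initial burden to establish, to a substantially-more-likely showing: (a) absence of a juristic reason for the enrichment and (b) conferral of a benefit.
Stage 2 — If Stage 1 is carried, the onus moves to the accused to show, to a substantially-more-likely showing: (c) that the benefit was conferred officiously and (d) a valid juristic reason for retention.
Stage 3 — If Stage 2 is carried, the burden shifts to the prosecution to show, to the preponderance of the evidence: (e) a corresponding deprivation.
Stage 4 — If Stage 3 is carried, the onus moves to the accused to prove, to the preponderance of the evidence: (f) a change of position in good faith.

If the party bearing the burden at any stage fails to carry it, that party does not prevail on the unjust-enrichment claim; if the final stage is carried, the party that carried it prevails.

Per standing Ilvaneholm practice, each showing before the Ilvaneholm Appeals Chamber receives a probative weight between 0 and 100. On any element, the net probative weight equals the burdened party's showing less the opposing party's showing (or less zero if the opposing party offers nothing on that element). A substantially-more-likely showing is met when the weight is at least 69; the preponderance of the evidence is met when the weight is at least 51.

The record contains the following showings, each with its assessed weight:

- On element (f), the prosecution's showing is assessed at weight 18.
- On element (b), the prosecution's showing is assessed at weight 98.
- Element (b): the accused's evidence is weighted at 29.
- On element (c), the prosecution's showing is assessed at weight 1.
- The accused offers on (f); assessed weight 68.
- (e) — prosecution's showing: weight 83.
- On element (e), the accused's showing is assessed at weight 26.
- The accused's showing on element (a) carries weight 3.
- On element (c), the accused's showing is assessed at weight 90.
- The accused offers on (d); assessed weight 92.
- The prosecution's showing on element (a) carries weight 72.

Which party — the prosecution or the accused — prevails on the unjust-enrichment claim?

prosecution

Stage 1 — burden on prosecution; standard: a substantially-more-likely showing (weight is at least 69).
    (a): 72 − 3 = 69 ≥ 69 [met]
    (b): 98 − 29 = 69 ≥ 69 [met]
  All elements met. The burden passes to the accused.
Stage 2 — burden on accused; standard: a substantially-more-likely showing (weight is at least 69).
    (c): 90 − 1 = 89 ≥ 69 [met]
    (d): 92 ≥ 69 [met]
  All elements met. The burden passes to the prosecution.
Stage 3 — burden on prosecution; standard: the preponderance of the evidence (weight is at least 51).
    (e): 83 − 26 = 57 ≥ 51 [met]
  Stage 3 carried; the burden shifts to the accused.
Stage 4 — burden on accused; standard: the preponderance of the evidence (weight is at least 51).
    (f): 68 − 18 = 50 < 51 [not met]
  Not every element is met, so the accused fails to carry Stage 4.
So the prosecution prevails.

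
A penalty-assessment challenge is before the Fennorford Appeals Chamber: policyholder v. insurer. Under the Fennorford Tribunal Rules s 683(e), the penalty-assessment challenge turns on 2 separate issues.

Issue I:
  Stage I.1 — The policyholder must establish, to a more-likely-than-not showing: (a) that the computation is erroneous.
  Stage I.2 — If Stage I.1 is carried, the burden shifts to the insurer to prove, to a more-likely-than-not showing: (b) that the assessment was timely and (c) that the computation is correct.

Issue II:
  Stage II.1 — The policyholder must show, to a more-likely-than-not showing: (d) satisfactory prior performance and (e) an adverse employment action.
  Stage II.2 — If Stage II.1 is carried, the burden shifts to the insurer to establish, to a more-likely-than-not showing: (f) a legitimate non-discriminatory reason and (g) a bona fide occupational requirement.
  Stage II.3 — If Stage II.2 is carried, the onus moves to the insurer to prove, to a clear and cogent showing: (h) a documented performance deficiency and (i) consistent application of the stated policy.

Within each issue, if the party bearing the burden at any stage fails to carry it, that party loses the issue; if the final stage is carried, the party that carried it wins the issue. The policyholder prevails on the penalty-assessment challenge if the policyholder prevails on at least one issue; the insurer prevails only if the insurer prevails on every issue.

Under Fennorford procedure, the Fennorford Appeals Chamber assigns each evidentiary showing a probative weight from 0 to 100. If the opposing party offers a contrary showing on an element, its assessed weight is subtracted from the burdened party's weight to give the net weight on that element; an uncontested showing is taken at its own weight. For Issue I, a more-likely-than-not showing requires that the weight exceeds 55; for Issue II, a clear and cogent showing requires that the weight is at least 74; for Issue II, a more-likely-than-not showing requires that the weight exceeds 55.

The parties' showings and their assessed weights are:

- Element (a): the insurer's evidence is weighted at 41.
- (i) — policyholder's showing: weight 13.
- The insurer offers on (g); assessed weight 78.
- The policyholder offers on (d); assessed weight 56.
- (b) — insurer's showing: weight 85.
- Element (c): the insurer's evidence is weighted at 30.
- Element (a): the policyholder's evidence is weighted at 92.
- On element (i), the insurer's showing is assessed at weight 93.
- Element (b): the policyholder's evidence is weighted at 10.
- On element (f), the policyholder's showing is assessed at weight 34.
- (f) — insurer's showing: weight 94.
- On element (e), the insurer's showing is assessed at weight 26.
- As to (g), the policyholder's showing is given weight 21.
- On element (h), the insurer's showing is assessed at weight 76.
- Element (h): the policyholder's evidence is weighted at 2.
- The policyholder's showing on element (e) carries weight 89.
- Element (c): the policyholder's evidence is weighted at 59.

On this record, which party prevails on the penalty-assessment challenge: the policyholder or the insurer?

insurer

— Issue I —
At Stage I.1 the policyholder must meet a more-likely-than-not showing (weight exceeds 55): on (a) the weight is 92 less the opposing 41 gives net 51, which does not exceed 55, so (a) does not meet the standard.
  The policyholder does not carry Stage I.1.
The insurer prevails on this issue.
— Issue II —
Stage II.1 (policyholder, a more-likely-than-not showing, weight exceeds 55): (d) 56 > 55 — meets; (e) net 89−26=63 > 55 — meets.
  Stage II.1 carried; the burden shifts to the insurer.
Stage II.2 (insurer, a more-likely-than-not showing, weight exceeds 55): (f) net 94−34=60 > 55 — meets; (g) net 78−21=57 > 55 — meets.
  All elements met. The insurer retains the burden for Stage II.3.
Stage II.3 (insurer, a clear and cogent showing, weight is at least 74): (h) net 76−2=74 ≥ 74 — meets; (i) net 93−13=80 ≥ 74 — meets.
  Stage II.3 carried; the final stage is satisfied.
With every stage satisfied, the insurer prevails on this issue.
Per-issue: Issue I → insurer; Issue II → insurer. The policyholder must prevail on at least one issue; overall, the insurer prevails.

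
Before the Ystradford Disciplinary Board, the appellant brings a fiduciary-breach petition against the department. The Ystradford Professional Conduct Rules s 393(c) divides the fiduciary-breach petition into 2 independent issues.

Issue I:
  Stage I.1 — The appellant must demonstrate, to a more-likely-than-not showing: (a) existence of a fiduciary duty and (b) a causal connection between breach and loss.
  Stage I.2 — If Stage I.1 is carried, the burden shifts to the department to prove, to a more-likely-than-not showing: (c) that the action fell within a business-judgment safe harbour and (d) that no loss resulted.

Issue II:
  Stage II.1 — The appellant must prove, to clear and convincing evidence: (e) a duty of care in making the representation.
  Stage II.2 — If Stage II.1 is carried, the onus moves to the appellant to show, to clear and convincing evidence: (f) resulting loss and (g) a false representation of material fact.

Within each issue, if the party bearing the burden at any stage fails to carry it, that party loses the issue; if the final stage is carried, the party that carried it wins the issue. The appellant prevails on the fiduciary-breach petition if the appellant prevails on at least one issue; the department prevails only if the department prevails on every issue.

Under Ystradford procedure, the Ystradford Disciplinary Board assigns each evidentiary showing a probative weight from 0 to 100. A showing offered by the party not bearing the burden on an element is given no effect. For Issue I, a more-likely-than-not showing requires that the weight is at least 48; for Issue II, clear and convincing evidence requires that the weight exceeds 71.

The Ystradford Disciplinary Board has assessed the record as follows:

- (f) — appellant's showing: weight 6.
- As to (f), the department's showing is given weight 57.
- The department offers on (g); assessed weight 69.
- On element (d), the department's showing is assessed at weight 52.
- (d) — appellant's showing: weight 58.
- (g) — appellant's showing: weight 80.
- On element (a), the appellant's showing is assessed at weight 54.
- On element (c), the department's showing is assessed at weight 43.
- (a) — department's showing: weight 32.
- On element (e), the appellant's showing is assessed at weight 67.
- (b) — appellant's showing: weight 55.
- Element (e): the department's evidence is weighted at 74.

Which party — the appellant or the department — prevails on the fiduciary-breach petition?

— Issue I —
At Stage I.1 the appellant must meet a more-likely-than-not showing (weight is at least 48): on (a) the weight is 54 (the department's 32 is given no effect), ≥ 48, so (a) meets the standard; on (b) the weight is 55, which does reach 48, so (b) meets the standard.
  All elements met. The burden passes to the department.
At Stage I.2 the department must meet a more-likely-than-not showing (weight is at least 48): on (c) the weight is 43, < 48, so (c) does not meet the standard; on (d) the weight is 52 (the appellant's 58 is given no effect), which does reach 48, so (d) meets the standard.
  The department does not carry Stage I.2.
The analysis ends at Stage I.2; the appellant prevails on this issue.
— Issue II —
At Stage II.1 the appellant must meet clear and convincing evidence (weight exceeds 71): on (e) the weight is 67 (the department's 74 is given no effect), which does not exceed 71, so (e) does not meet the standard.
  Not every element is met, so the appellant fails to carry Stage II.1.
The department prevails on this issue.
Per-issue: Issue I → appellant; Issue II → department. The appellant must prevail on at least one issue; overall, the appellant prevails.

appellant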